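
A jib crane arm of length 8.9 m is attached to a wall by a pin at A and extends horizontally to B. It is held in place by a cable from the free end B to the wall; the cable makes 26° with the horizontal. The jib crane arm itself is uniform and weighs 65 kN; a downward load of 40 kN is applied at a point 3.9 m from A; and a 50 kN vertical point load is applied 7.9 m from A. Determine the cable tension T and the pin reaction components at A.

ΣM about A: T·sin26°·8.9 − 65·4.45 − 40·3.9 − 50·7.9 = 0 → T = 840.25/(8.9·0.438371) = 215.366 ≈ 215.4 kN.
ΣF_x = 0: A_x − T·cos26° = 0 → A_x = 215.366 × 0.898794 = 193.6 kN.
ΣF_y = 0: A_y + T·sin26° − 65 − 40 − 50 = 0 → A_y = 155 − 215.366 × 0.438371 = 60.59 kN.

T = 215.4 kN, A_x = 193.6 kN, A_y = 60.59 kN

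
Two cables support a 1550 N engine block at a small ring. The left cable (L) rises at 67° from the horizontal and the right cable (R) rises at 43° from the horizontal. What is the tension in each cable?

T_L = 1206 N, T_R = 644.5 N

ΣF_x = 0: −T_L·cos67° + T_R·cos43° = 0 → T_R = 0.534257·T_L.
ΣF_y = 0: T_L·sin67° + T_R·sin43° = 1550.
Substitute: T_L·(0.920505 + 0.534257·0.681998) = 1550 → T_L = 1206.35 ≈ 1206 N.
Then T_R = 0.534257 × 1206.35 = 644.5 N.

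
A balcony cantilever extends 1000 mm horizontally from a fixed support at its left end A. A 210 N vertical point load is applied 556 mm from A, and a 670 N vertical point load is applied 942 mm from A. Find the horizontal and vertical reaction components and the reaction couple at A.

A_x = 0, A_y = 880.0 N, M_A = 747900 N·mm

ΣF_x = 0: A_x = 0.
ΣF_y = 0: A_y − 210 − 670 = 0 → A_y = 880.0 N.
ΣM about A: M_A − 210·556 − 670·942 = 0 → M_A = 747900 N·mm.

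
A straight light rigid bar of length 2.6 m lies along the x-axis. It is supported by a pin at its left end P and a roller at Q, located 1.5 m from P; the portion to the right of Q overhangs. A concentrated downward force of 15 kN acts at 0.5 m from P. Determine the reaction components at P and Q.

P_x = 0, P_y = 10.00 kN, Q_y = 5.000 kN

Taking moments about P: Q_y·1.5 − 15·0.5 = 0 → Q_y = 7.5/1.5 = 5.000 kN.
ΣF_y = 0: P_y + 5 − 15 = 0 → P_y = 10.00 kN.
ΣF_x = 0: no horizontal applied forces, so P_x = 0.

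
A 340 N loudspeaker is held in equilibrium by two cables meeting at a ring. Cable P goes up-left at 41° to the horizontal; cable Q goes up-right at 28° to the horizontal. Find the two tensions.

T_P = 321.6 N, T_Q = 274.9 N

ΣF_x = 0: −T_P·cos41° + T_Q·cos28° = 0 → T_Q = 0.854761·T_P.
ΣF_y = 0: T_P·sin41° + T_Q·sin28° = 340.
Substitute: T_P·(0.656059 + 0.854761·0.469472) = 340 → T_P = 321.56 ≈ 321.6 N.
Then T_Q = 0.854761 × 321.56 = 274.9 N.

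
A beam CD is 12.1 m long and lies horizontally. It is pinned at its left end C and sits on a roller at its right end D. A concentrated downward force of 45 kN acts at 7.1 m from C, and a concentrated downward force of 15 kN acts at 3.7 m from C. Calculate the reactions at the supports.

Moments about C: D_y·12.1 − 45·7.1 − 15·3.7 = 0 → D_y = 375/12.1 = 30.9917 ≈ 30.99 kN.
ΣF_y = 0: C_y + 30.9917 − 45 − 15 = 0 → C_y = 29.01 kN.
ΣF_x = 0: no horizontal applied forces, so C_x = 0.

C_x = 0, C_y = 29.01 kN, D_y = 30.99 kN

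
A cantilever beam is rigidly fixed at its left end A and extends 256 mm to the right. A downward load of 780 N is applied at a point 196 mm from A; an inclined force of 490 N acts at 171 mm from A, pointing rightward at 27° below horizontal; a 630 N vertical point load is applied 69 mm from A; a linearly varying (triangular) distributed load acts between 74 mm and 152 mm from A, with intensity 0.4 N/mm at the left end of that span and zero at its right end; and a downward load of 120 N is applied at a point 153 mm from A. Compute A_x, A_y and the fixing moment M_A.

A_x = -436.6 N, A_y = 1768 N, M_A = 254300 N·mm

Resultant of the triangular load: ½ × 0.4 × 78 = 15.6 N, acting at 100 mm from A (one-third of the span from the peak).
ΣF_x = 0: A_x + 490·cos27° = 0 → A_x = -436.6 N.
ΣF_y = 0: A_y − 780 − 490·sin27° − 630 − ½·0.4·78 − 120 = 0 → A_y = 1768 N.
ΣM about A: M_A − 780·196 − 490·sin27°·171 − 630·69 − (½·0.4·78)·100 − 120·153 = 0 → M_A = 254300 N·mm.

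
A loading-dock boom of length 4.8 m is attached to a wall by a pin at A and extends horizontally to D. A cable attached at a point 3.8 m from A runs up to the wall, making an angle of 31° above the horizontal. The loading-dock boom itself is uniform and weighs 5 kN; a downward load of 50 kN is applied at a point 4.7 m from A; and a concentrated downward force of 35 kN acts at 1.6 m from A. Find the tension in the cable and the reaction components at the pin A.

T = 154.8 kN, A_x = 132.7 kN, A_y = 10.26 kN

ΣM about A: T·sin31°·3.8 − 5·2.4 − 50·4.7 − 35·1.6 = 0 → T = 303/(3.8·0.515038) = 154.817 ≈ 154.8 kN.
ΣF_x = 0: A_x − T·cos31° = 0 → A_x = 154.817 × 0.857167 = 132.7 kN.
ΣF_y = 0: A_y + T·sin31° − 5 − 50 − 35 = 0 → A_y = 90 − 154.817 × 0.515038 = 10.26 kN.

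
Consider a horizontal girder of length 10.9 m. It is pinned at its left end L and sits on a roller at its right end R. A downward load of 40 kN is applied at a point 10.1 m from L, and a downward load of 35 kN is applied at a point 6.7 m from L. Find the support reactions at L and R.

L_x = 0, L_y = 16.42 kN, R_y = 58.58 kN

ΣM about L: R_y·10.9 − 40·10.1 − 35·6.7 = 0 → R_y = 638.5/10.9 = 58.578 ≈ 58.58 kN.
ΣF_y = 0: L_y + 58.578 − 40 − 35 = 0 → L_y = 16.42 kN.
ΣF_x = 0: no horizontal applied forces, so L_x = 0.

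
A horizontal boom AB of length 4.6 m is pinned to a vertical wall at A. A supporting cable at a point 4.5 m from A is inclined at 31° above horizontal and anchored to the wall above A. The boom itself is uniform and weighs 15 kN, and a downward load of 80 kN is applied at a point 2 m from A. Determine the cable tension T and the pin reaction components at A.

T = 83.92 kN, A_x = 71.93 kN, A_y = 51.78 kN

ΣM about A: T·sin31°·4.5 − 15·2.3 − 80·2 = 0 → T = 194.5/(4.5·0.515038) = 83.9205 ≈ 83.92 kN.
ΣF_x = 0: A_x − T·cos31° = 0 → A_x = 83.9205 × 0.857167 = 71.93 kN.
ΣF_y = 0: A_y + T·sin31° − 15 − 80 = 0 → A_y = 95 − 83.9205 × 0.515038 = 51.78 kN.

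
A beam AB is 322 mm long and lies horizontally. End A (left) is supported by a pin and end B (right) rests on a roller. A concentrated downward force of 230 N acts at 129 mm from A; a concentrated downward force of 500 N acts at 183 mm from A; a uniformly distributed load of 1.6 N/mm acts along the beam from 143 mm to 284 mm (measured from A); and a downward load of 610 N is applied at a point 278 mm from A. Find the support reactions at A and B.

A_x = 0, A_y = 513.1 N, B_y = 1053 N

Resultant of the distributed load: 1.6 × 141 = 225.6 N at 213.5 mm from A.
Moments about A: B_y·322 − 230·129 − 500·183 − (1.6·141)·213.5 − 610·278 = 0 → B_y = 338915.6/322 = 1052.53 ≈ 1053 N.
ΣF_y = 0: A_y + 1052.53 − 230 − 500 − 1.6·141 − 610 = 0 → A_y = 513.1 N.
ΣF_x = 0: no horizontal applied forces, so A_x = 0.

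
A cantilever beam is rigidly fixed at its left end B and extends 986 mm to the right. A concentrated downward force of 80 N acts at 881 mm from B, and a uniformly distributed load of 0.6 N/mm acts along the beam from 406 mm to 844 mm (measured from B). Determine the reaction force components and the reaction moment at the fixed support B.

Resultant of the distributed load: 0.6 × 438 = 262.8 N at 625 mm from B.
ΣF_x = 0: B_x = 0.
ΣF_y = 0: B_y − 80 − 0.6·438 = 0 → B_y = 342.8 N.
ΣM about B: M_B − 80·881 − (0.6·438)·625 = 0 → M_B = 234700 N·mm.

B_x = 0, B_y = 342.8 N, M_B = 234700 N·mm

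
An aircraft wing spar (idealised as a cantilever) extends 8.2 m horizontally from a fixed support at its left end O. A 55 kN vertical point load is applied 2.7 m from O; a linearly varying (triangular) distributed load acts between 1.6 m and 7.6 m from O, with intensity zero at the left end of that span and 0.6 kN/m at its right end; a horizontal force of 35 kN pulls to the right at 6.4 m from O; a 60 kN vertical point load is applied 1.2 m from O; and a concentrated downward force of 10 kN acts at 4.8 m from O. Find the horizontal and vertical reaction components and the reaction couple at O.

O_x = -35.00 kN, O_y = 126.8 kN, M_O = 278.6 kN·m

Resultant of the triangular load: ½ × 0.6 × 6 = 1.8 kN, acting at 5.6 m from O (one-third of the span from the peak).
ΣF_x = 0: O_x + 35 = 0 → O_x = -35.00 kN.
ΣF_y = 0: O_y − 55 − ½·0.6·6 − 60 − 10 = 0 → O_y = 126.8 kN.
ΣM about O: M_O − 55·2.7 − (½·0.6·6)·5.6 − 60·1.2 − 10·4.8 = 0 → M_O = 278.6 kN·m.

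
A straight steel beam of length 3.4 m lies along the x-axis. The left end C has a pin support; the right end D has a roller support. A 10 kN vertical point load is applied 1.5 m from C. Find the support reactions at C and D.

ΣM about C: D_y·3.4 − 10·1.5 = 0 → D_y = 15/3.4 = 4.41176 ≈ 4.412 kN.
ΣF_y = 0: C_y + 4.41176 − 10 = 0 → C_y = 5.588 kN.
ΣF_x = 0: no horizontal applied forces, so C_x = 0.

C_x = 0, C_y = 5.588 kN, D_y = 4.412 kN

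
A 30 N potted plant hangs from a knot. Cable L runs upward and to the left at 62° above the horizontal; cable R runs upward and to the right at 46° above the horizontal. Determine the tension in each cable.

T_L = 21.91 N, T_R = 14.81 N

ΣF_x = 0: −T_L·cos62° + T_R·cos46° = 0 → T_R = 0.675831·T_L.
ΣF_y = 0: T_L·sin62° + T_R·sin46° = 30.
Substitute: T_L·(0.882948 + 0.675831·0.71934) = 30 → T_L = 21.9122 ≈ 21.91 N.
Then T_R = 0.675831 × 21.9122 = 14.81 N.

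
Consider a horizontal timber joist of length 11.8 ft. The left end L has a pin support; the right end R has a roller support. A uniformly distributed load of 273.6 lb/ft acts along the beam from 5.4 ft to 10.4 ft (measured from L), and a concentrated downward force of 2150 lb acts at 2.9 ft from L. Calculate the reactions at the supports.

L_x = 0, L_y = 2074 lb, R_y = 1444 lb

Resultant of the distributed load: 273.6 × 5 = 1368 lb at 7.9 ft from L.
Taking moments about L: R_y·11.8 − (273.6·5)·7.9 − 2150·2.9 = 0 → R_y = 17042.2/11.8 = 1444.25 ≈ 1444 lb.
ΣF_y = 0: L_y + 1444.25 − 273.6·5 − 2150 = 0 → L_y = 2074 lb.
ΣF_x = 0: no horizontal applied forces, so L_x = 0.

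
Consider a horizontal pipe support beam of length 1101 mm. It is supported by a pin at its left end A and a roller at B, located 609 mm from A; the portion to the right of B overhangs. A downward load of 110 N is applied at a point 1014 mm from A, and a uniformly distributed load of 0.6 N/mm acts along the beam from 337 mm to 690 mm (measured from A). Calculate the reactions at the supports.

A_x = 0, A_y = -39.94 N, B_y = 361.7 N

Resultant of the distributed load: 0.6 × 353 = 211.8 N at 513.5 mm from A.
Moments about A: B_y·609 − 110·1014 − (0.6·353)·513.5 = 0 → B_y = 220299.3/609 = 361.739 ≈ 361.7 N.
ΣF_y = 0: A_y + 361.739 − 110 − 0.6·353 = 0 → A_y = -39.94 N.
ΣF_x = 0: no horizontal applied forces, so A_x = 0.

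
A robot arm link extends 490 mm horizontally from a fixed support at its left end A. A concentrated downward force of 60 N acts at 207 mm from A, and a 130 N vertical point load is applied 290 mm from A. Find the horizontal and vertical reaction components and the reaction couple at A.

A_x = 0, A_y = 190.0 N, M_A = 50120 N·mm

ΣF_x = 0: A_x = 0.
ΣF_y = 0: A_y − 60 − 130 = 0 → A_y = 190.0 N.
ΣM about A: M_A − 60·207 − 130·290 = 0 → M_A = 50120 N·mm.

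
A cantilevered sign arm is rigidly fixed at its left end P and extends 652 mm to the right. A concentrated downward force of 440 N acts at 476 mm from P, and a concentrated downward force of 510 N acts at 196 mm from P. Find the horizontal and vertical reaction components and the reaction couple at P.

ΣF_x = 0: P_x = 0.
ΣF_y = 0: P_y − 440 − 510 = 0 → P_y = 950.0 N.
ΣM about P: M_P − 440·476 − 510·196 = 0 → M_P = 309400 N·mm.

P_x = 0, P_y = 950.0 N, M_P = 309400 N·mm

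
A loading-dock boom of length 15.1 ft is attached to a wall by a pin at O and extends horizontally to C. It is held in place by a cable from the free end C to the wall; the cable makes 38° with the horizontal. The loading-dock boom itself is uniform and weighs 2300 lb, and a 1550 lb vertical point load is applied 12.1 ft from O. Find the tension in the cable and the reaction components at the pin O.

ΣM about O: T·sin38°·15.1 − 2300·7.55 − 1550·12.1 = 0 → T = 36120/(15.1·0.615661) = 3885.34 ≈ 3885 lb.
ΣF_x = 0: O_x − T·cos38° = 0 → O_x = 3885.34 × 0.788011 = 3062 lb.
ΣF_y = 0: O_y + T·sin38° − 2300 − 1550 = 0 → O_y = 3850 − 3885.34 × 0.615661 = 1458 lb.

T = 3885 lb, O_x = 3062 lb, O_y = 1458 lb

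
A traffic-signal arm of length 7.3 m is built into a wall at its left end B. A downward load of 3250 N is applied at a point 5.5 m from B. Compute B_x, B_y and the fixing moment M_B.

ΣF_x = 0: B_x = 0.
ΣF_y = 0: B_y − 3250 = 0 → B_y = 3250 N.
ΣM about B: M_B − 3250·5.5 = 0 → M_B = 17880 N·m.

B_x = 0, B_y = 3250 N, M_B = 17880 N·m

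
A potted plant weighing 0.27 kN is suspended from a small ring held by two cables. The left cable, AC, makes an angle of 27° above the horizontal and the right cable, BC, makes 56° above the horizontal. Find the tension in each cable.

ΣF_x = 0: −T_AC·cos27° + T_BC·cos56° = 0 → T_BC = 1.59338·T_AC.
ΣF_y = 0: T_AC·sin27° + T_BC·sin56° = 0.27.
Substitute: T_AC·(0.45399 + 1.59338·0.829038) = 0.27 → T_AC = 0.152116 ≈ 0.1521 kN.
Then T_BC = 1.59338 × 0.152116 = 0.2424 kN.

T_AC = 0.1521 kN, T_BC = 0.2424 kN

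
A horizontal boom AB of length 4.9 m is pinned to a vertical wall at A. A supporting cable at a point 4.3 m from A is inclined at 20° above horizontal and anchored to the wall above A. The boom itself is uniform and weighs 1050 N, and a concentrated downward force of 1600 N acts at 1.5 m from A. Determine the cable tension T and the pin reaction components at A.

ΣM about A: T·sin20°·4.3 − 1050·2.45 − 1600·1.5 = 0 → T = 4972.5/(4.3·0.34202) = 3381.08 ≈ 3381 N.
ΣF_x = 0: A_x − T·cos20° = 0 → A_x = 3381.08 × 0.939693 = 3177 N.
ΣF_y = 0: A_y + T·sin20° − 1050 − 1600 = 0 → A_y = 2650 − 3381.08 × 0.34202 = 1494 N.

T = 3381 N, A_x = 3177 N, A_y = 1494 N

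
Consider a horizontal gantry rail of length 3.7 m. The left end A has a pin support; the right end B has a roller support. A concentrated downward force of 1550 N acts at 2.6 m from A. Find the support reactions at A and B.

ΣM about A: B_y·3.7 − 1550·2.6 = 0 → B_y = 4030/3.7 = 1089.19 ≈ 1089 N.
ΣF_y = 0: A_y + 1089.19 − 1550 = 0 → A_y = 460.8 N.
ΣF_x = 0: no horizontal applied forces, so A_x = 0.

A_x = 0, A_y = 460.8 N, B_y = 1089 N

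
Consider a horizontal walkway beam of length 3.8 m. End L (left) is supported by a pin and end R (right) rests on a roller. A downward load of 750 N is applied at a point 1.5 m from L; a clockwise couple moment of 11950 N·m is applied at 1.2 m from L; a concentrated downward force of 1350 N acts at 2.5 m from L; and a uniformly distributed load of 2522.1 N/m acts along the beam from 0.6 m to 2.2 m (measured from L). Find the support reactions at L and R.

Resultant of the distributed load: 2522.1 × 1.6 = 4035.36 N at 1.4 m from L.
ΣM about L: R_y·3.8 − 750·1.5 − 11950 − 1350·2.5 − (2522.1·1.6)·1.4 = 0 → R_y = 22099.504/3.8 = 5815.66 ≈ 5816 N.
ΣF_y = 0: L_y + 5815.66 − 750 − 1350 − 2522.1·1.6 = 0 → L_y = 319.7 N.
ΣF_x = 0: no horizontal applied forces, so L_x = 0.

L_x = 0, L_y = 319.7 N, R_y = 5816 N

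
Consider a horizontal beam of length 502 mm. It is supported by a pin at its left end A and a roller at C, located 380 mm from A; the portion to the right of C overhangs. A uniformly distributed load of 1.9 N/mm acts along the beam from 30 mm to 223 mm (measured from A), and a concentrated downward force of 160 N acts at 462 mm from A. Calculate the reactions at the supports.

Resultant of the distributed load: 1.9 × 193 = 366.7 N at 126.5 mm from A.
Moments about A: C_y·380 − (1.9·193)·126.5 − 160·462 = 0 → C_y = 120307.55/380 = 316.599 ≈ 316.6 N.
ΣF_y = 0: A_y + 316.599 − 1.9·193 − 160 = 0 → A_y = 210.1 N.
ΣF_x = 0: no horizontal applied forces, so A_x = 0.

A_x = 0, A_y = 210.1 N, C_y = 316.6 N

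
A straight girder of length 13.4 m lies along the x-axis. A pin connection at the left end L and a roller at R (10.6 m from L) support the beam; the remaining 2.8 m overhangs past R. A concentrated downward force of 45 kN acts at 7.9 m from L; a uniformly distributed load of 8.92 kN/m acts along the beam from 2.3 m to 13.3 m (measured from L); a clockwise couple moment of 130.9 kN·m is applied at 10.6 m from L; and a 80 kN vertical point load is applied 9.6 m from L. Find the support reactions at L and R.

L_x = 0, L_y = 32.58 kN, R_y = 190.5 kN

Resultant of the distributed load: 8.92 × 11 = 98.12 kN at 7.8 m from L.
Moments about L: R_y·10.6 − 45·7.9 − (8.92·11)·7.8 − 130.9 − 80·9.6 = 0 → R_y = 2019.736/10.6 = 190.541 ≈ 190.5 kN.
ΣF_y = 0: L_y + 190.541 − 45 − 8.92·11 − 80 = 0 → L_y = 32.58 kN.
ΣF_x = 0: no horizontal applied forces, so L_x = 0.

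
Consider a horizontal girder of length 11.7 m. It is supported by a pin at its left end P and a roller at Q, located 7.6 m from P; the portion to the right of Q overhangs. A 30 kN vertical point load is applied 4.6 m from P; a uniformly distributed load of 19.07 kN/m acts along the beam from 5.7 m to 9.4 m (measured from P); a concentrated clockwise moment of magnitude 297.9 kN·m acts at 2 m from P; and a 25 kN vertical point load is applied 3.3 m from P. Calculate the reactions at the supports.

P_x = 0, P_y = -12.75 kN, Q_y = 138.3 kN

Resultant of the distributed load: 19.07 × 3.7 = 70.559 kN at 7.55 m from P.
ΣM about P: Q_y·7.6 − 30·4.6 − (19.07·3.7)·7.55 − 297.9 − 25·3.3 = 0 → Q_y = 1051.12045/7.6 = 138.305 ≈ 138.3 kN.
ΣF_y = 0: P_y + 138.305 − 30 − 19.07·3.7 − 25 = 0 → P_y = -12.75 kN.
ΣF_x = 0: no horizontal applied forces, so P_x = 0.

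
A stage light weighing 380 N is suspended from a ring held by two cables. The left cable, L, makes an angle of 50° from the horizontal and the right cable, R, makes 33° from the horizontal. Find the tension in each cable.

ΣF_x = 0: −T_L·cos50° + T_R·cos33° = 0 → T_R = 0.766436·T_L.
ΣF_y = 0: T_L·sin50° + T_R·sin33° = 380.
Substitute: T_L·(0.766044 + 0.766436·0.544639) = 380 → T_L = 321.088 ≈ 321.1 N.
Then T_R = 0.766436 × 321.088 = 246.1 N.

T_L = 321.1 N, T_R = 246.1 N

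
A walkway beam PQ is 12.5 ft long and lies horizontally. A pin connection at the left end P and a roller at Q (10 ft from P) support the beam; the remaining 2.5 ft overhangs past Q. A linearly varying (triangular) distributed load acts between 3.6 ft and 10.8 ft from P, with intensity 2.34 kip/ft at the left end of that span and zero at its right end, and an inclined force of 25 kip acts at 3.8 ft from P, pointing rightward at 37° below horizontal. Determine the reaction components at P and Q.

Resultant of the triangular load: ½ × 2.34 × 7.2 = 8.424 kip, acting at 6 ft from P (one-third of the span from the peak).
Moments about P: Q_y·10 − (½·2.34·7.2)·6 − 25·sin37°·3.8 = 0 → Q_y = 107.716/10 = 10.7716 ≈ 10.77 kip.
ΣF_y = 0: P_y + 10.7716 − ½·2.34·7.2 − 25·sin37° = 0 → P_y = 12.70 kip.
ΣF_x = 0: P_x + 25·cos37° = 0 → P_x = -19.97 kip.

P_x = -19.97 kip, P_y = 12.70 kip, Q_y = 10.77 kip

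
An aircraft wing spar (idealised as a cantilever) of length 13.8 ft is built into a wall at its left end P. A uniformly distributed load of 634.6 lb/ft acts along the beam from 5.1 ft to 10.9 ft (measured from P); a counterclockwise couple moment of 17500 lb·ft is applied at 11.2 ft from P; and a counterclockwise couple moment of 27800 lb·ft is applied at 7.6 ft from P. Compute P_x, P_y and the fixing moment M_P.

Resultant of the distributed load: 634.6 × 5.8 = 3680.68 lb at 8 ft from P.
ΣF_x = 0: P_x = 0.
ΣF_y = 0: P_y − 634.6·5.8 = 0 → P_y = 3681 lb.
ΣM about P: M_P − (634.6·5.8)·8 + 17500 + 27800 = 0 → M_P = -15850 lb·ft.

P_x = 0, P_y = 3681 lb, M_P = -15850 lb·ft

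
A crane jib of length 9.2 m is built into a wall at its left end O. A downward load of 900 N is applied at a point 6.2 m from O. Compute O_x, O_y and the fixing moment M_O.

O_x = 0, O_y = 900.0 N, M_O = 5580 N·m

ΣF_x = 0: O_x = 0.
ΣF_y = 0: O_y − 900 = 0 → O_y = 900.0 N.
ΣM about O: M_O − 900·6.2 = 0 → M_O = 5580 N·m.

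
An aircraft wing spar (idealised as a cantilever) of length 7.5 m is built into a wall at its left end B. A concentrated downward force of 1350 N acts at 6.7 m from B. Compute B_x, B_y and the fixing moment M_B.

B_x = 0, B_y = 1350 N, M_B = 9045 N·m

ΣF_x = 0: B_x = 0.
ΣF_y = 0: B_y − 1350 = 0 → B_y = 1350 N.
ΣM about B: M_B − 1350·6.7 = 0 → M_B = 9045 N·m.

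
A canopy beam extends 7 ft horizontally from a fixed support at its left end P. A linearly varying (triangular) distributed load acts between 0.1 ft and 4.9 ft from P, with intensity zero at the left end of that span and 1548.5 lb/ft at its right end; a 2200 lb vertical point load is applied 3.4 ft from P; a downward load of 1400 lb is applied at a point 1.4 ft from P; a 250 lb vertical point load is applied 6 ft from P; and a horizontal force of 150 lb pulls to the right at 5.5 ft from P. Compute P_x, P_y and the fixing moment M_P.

Resultant of the triangular load: ½ × 1548.5 × 4.8 = 3716.4 lb, acting at 3.3 ft from P (one-third of the span from the peak).
ΣF_x = 0: P_x + 150 = 0 → P_x = -150.0 lb.
ΣF_y = 0: P_y − ½·1548.5·4.8 − 2200 − 1400 − 250 = 0 → P_y = 7566 lb.
ΣM about P: M_P − (½·1548.5·4.8)·3.3 − 2200·3.4 − 1400·1.4 − 250·6 = 0 → M_P = 23200 lb·ft.

P_x = -150.0 lb, P_y = 7566 lb, M_P = 23200 lb·ft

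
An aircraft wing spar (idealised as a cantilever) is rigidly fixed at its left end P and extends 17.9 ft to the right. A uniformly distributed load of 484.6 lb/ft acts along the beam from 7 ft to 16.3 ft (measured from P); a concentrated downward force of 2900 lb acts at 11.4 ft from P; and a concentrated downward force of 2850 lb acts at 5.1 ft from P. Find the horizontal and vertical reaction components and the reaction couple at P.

Resultant of the distributed load: 484.6 × 9.3 = 4506.78 lb at 11.65 ft from P.
ΣF_x = 0: P_x = 0.
ΣF_y = 0: P_y − 484.6·9.3 − 2900 − 2850 = 0 → P_y = 10260 lb.
ΣM about P: M_P − (484.6·9.3)·11.65 − 2900·11.4 − 2850·5.1 = 0 → M_P = 100100 lb·ft.

P_x = 0, P_y = 10260 lb, M_P = 100100 lb·ft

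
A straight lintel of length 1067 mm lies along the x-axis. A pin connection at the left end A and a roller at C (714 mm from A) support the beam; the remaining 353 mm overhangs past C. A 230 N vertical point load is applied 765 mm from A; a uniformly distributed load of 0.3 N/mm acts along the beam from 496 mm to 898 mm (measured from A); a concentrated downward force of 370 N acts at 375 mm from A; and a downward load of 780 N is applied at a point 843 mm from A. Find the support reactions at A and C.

A_x = 0, A_y = 21.19 N, C_y = 1479 N

Resultant of the distributed load: 0.3 × 402 = 120.6 N at 697 mm from A.
ΣM about A: C_y·714 − 230·765 − (0.3·402)·697 − 370·375 − 780·843 = 0 → C_y = 1056298.2/714 = 1479.41 ≈ 1479 N.
ΣF_y = 0: A_y + 1479.41 − 230 − 0.3·402 − 370 − 780 = 0 → A_y = 21.19 N.
ΣF_x = 0: no horizontal applied forces, so A_x = 0.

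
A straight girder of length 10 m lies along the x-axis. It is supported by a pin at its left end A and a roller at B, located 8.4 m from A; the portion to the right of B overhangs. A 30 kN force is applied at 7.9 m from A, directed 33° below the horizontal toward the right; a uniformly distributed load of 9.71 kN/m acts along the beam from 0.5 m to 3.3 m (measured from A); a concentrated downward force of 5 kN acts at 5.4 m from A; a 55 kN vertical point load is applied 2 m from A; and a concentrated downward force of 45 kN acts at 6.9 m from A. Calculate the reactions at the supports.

Resultant of the distributed load: 9.71 × 2.8 = 27.188 kN at 1.9 m from A.
ΣM about A: B_y·8.4 − 30·sin33°·7.9 − (9.71·2.8)·1.9 − 5·5.4 − 55·2 − 45·6.9 = 0 → B_y = 628.237/8.4 = 74.7901 ≈ 74.79 kN.
ΣF_y = 0: A_y + 74.7901 − 30·sin33° − 9.71·2.8 − 5 − 55 − 45 = 0 → A_y = 73.74 kN.
ΣF_x = 0: A_x + 30·cos33° = 0 → A_x = -25.16 kN.

A_x = -25.16 kN, A_y = 73.74 kN, B_y = 74.79 kN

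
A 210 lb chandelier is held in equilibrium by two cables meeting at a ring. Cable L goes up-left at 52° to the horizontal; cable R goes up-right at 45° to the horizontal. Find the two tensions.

T_L = 149.6 lb, T_R = 130.3 lb

ΣF_x = 0: −T_L·cos52° + T_R·cos45° = 0 → T_R = 0.870677·T_L.
ΣF_y = 0: T_L·sin52° + T_R·sin45° = 210.
Substitute: T_L·(0.788011 + 0.870677·0.707107) = 210 → T_L = 149.608 ≈ 149.6 lb.
Then T_R = 0.870677 × 149.608 = 130.3 lb.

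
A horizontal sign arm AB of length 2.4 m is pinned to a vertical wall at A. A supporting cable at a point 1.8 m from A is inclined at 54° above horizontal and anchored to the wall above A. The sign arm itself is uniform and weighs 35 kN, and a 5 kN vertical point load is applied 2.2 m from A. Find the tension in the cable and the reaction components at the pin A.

T = 36.40 kN, A_x = 21.39 kN, A_y = 10.56 kN

ΣM about A: T·sin54°·1.8 − 35·1.2 − 5·2.2 = 0 → T = 53/(1.8·0.809017) = 36.3953 ≈ 36.40 kN.
ΣF_x = 0: A_x − T·cos54° = 0 → A_x = 36.3953 × 0.587785 = 21.39 kN.
ΣF_y = 0: A_y + T·sin54° − 35 − 5 = 0 → A_y = 40 − 36.3953 × 0.809017 = 10.56 kN.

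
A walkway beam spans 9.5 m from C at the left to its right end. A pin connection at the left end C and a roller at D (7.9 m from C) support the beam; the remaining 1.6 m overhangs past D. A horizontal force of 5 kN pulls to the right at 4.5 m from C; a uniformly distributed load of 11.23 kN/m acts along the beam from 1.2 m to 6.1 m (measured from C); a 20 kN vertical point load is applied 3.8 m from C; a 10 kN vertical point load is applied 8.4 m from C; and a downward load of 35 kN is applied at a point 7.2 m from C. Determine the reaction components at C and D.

C_x = -5.000 kN, C_y = 42.45 kN, D_y = 77.58 kN

Resultant of the distributed load: 11.23 × 4.9 = 55.027 kN at 3.65 m from C.
ΣM about C: D_y·7.9 − (11.23·4.9)·3.65 − 20·3.8 − 10·8.4 − 35·7.2 = 0 → D_y = 612.84855/7.9 = 77.5758 ≈ 77.58 kN.
ΣF_y = 0: C_y + 77.5758 − 11.23·4.9 − 20 − 10 − 35 = 0 → C_y = 42.45 kN.
ΣF_x = 0: C_x + 5 = 0 → C_x = -5.000 kN.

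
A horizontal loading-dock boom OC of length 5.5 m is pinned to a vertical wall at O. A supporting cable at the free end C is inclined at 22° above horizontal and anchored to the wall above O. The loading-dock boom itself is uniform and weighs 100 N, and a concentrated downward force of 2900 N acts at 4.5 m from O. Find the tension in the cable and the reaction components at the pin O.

T = 6467 N, O_x = 5996 N, O_y = 577.3 N

ΣM about O: T·sin22°·5.5 − 100·2.75 − 2900·4.5 = 0 → T = 13325/(5.5·0.374607) = 6467.38 ≈ 6467 N.
ΣF_x = 0: O_x − T·cos22° = 0 → O_x = 6467.38 × 0.927184 = 5996 N.
ΣF_y = 0: O_y + T·sin22° − 100 − 2900 = 0 → O_y = 3000 − 6467.38 × 0.374607 = 577.3 N.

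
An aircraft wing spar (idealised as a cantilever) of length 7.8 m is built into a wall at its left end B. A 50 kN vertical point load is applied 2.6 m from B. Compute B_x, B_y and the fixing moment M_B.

B_x = 0, B_y = 50.00 kN, M_B = 130.0 kN·m

ΣF_x = 0: B_x = 0.
ΣF_y = 0: B_y − 50 = 0 → B_y = 50.00 kN.
ΣM about B: M_B − 50·2.6 = 0 → M_B = 130.0 kN·m.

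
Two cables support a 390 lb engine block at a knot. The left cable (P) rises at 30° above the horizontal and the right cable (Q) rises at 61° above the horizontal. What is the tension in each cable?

T_P = 189.1 lb, T_Q = 337.8 lb

ΣF_x = 0: −T_P·cos30° + T_Q·cos61° = 0 → T_Q = 1.78632·T_P.
ΣF_y = 0: T_P·sin30° + T_Q·sin61° = 390.
Substitute: T_P·(0.5 + 1.78632·0.87462) = 390 → T_P = 189.105 ≈ 189.1 lb.
Then T_Q = 1.78632 × 189.105 = 337.8 lb.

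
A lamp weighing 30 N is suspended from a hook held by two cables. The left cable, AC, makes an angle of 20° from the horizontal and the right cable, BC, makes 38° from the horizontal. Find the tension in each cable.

ΣF_x = 0: −T_AC·cos20° + T_BC·cos38° = 0 → T_BC = 1.19249·T_AC.
ΣF_y = 0: T_AC·sin20° + T_BC·sin38° = 30.
Substitute: T_AC·(0.34202 + 1.19249·0.615661) = 30 → T_AC = 27.8761 ≈ 27.88 N.
Then T_BC = 1.19249 × 27.8761 = 33.24 N.

T_AC = 27.88 N, T_BC = 33.24 N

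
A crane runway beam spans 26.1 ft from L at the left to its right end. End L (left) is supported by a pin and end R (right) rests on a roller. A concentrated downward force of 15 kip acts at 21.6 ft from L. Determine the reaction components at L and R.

L_x = 0, L_y = 2.586 kip, R_y = 12.41 kip

ΣM about L: R_y·26.1 − 15·21.6 = 0 → R_y = 324/26.1 = 12.4138 ≈ 12.41 kip.
ΣF_y = 0: L_y + 12.4138 − 15 = 0 → L_y = 2.586 kip.
ΣF_x = 0: no horizontal applied forces, so L_x = 0.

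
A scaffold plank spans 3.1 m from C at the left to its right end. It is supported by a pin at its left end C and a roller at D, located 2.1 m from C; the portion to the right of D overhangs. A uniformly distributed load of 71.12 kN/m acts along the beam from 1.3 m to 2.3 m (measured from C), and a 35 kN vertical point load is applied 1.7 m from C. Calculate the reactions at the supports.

Resultant of the distributed load: 71.12 × 1 = 71.12 kN at 1.8 m from C.
Taking moments about C: D_y·2.1 − (71.12·1)·1.8 − 35·1.7 = 0 → D_y = 187.516/2.1 = 89.2933 ≈ 89.29 kN.
ΣF_y = 0: C_y + 89.2933 − 71.12·1 − 35 = 0 → C_y = 16.83 kN.
ΣF_x = 0: no horizontal applied forces, so C_x = 0.

C_x = 0, C_y = 16.83 kN, D_y = 89.29 kN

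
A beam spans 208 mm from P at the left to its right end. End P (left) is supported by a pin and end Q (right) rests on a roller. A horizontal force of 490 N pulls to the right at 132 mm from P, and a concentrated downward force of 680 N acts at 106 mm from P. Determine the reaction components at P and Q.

P_x = -490.0 N, P_y = 333.5 N, Q_y = 346.5 N

Moments about P: Q_y·208 − 680·106 = 0 → Q_y = 72080/208 = 346.538 ≈ 346.5 N.
ΣF_y = 0: P_y + 346.538 − 680 = 0 → P_y = 333.5 N.
ΣF_x = 0: P_x + 490 = 0 → P_x = -490.0 N.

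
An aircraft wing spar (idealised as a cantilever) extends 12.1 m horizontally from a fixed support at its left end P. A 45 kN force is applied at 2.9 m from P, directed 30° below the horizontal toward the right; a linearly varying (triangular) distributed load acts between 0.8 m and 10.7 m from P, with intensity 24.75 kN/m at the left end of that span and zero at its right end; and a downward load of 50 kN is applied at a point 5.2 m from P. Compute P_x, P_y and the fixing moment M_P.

Resultant of the triangular load: ½ × 24.75 × 9.9 = 122.5125 kN, acting at 4.1 m from P (one-third of the span from the peak).
ΣF_x = 0: P_x + 45·cos30° = 0 → P_x = -38.97 kN.
ΣF_y = 0: P_y − 45·sin30° − ½·24.75·9.9 − 50 = 0 → P_y = 195.0 kN.
ΣM about P: M_P − 45·sin30°·2.9 − (½·24.75·9.9)·4.1 − 50·5.2 = 0 → M_P = 827.6 kN·m.

P_x = -38.97 kN, P_y = 195.0 kN, M_P = 827.6 kN·m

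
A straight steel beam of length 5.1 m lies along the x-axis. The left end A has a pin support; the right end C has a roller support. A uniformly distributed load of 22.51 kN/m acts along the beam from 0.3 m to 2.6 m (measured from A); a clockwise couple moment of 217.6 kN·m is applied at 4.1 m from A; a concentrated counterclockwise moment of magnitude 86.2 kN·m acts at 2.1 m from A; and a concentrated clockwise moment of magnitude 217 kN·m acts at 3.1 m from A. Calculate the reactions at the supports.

A_x = 0, A_y = -31.26 kN, C_y = 83.03 kN

Resultant of the distributed load: 22.51 × 2.3 = 51.773 kN at 1.45 m from A.
Taking moments about A: C_y·5.1 − (22.51·2.3)·1.45 − 217.6 + 86.2 − 217 = 0 → C_y = 423.47085/5.1 = 83.0335 ≈ 83.03 kN.
ΣF_y = 0: A_y + 83.0335 − 22.51·2.3 = 0 → A_y = -31.26 kN.
ΣF_x = 0: no horizontal applied forces, so A_x = 0.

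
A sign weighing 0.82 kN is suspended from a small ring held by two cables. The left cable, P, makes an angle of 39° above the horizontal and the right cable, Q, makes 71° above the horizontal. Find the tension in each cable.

ΣF_x = 0: −T_P·cos39° + T_Q·cos71° = 0 → T_Q = 2.38705·T_P.
ΣF_y = 0: T_P·sin39° + T_Q·sin71° = 0.82.
Substitute: T_P·(0.62932 + 2.38705·0.945519) = 0.82 → T_P = 0.284099 ≈ 0.2841 kN.
Then T_Q = 2.38705 × 0.284099 = 0.6782 kN.

T_P = 0.2841 kN, T_Q = 0.6782 kN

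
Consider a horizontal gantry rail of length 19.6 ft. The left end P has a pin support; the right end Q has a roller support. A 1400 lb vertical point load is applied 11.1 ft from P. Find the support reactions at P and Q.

P_x = 0, P_y = 607.1 lb, Q_y = 792.9 lb

Taking moments about P: Q_y·19.6 − 1400·11.1 = 0 → Q_y = 15540/19.6 = 792.857 ≈ 792.9 lb.
ΣF_y = 0: P_y + 792.857 − 1400 = 0 → P_y = 607.1 lb.
ΣF_x = 0: no horizontal applied forces, so P_x = 0.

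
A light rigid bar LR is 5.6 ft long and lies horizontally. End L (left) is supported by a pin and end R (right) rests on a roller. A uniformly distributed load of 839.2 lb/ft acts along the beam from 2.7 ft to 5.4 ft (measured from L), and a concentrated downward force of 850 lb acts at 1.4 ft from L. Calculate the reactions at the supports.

Resultant of the distributed load: 839.2 × 2.7 = 2265.84 lb at 4.05 ft from L.
Moments about L: R_y·5.6 − (839.2·2.7)·4.05 − 850·1.4 = 0 → R_y = 10366.652/5.6 = 1851.19 ≈ 1851 lb.
ΣF_y = 0: L_y + 1851.19 − 839.2·2.7 − 850 = 0 → L_y = 1265 lb.
ΣF_x = 0: no horizontal applied forces, so L_x = 0.

L_x = 0, L_y = 1265 lb, R_y = 1851 lb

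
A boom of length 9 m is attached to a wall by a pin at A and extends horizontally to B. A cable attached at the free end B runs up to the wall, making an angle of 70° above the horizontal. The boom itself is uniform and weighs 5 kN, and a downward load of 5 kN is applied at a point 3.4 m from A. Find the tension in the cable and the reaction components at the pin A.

T = 4.671 kN, A_x = 1.597 kN, A_y = 5.611 kN

ΣM about A: T·sin70°·9 − 5·4.5 − 5·3.4 = 0 → T = 39.5/(9·0.939693) = 4.67056 ≈ 4.671 kN.
ΣF_x = 0: A_x − T·cos70° = 0 → A_x = 4.67056 × 0.34202 = 1.597 kN.
ΣF_y = 0: A_y + T·sin70° − 5 − 5 = 0 → A_y = 10 − 4.67056 × 0.939693 = 5.611 kN.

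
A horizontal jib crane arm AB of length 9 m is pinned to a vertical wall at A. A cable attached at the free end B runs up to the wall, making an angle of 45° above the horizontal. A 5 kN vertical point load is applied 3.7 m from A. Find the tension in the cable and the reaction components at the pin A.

ΣM about A: T·sin45°·9 − 5·3.7 = 0 → T = 18.5/(9·0.707107) = 2.90699 ≈ 2.907 kN.
ΣF_x = 0: A_x − T·cos45° = 0 → A_x = 2.90699 × 0.707107 = 2.056 kN.
ΣF_y = 0: A_y + T·sin45° − 5 = 0 → A_y = 5 − 2.90699 × 0.707107 = 2.944 kN.

T = 2.907 kN, A_x = 2.056 kN, A_y = 2.944 kN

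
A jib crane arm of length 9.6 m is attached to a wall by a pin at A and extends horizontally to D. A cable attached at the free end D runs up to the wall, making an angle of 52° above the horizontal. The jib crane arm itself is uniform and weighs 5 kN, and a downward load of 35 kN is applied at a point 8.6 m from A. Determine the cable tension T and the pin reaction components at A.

ΣM about A: T·sin52°·9.6 − 5·4.8 − 35·8.6 = 0 → T = 325/(9.6·0.788011) = 42.9615 ≈ 42.96 kN.
ΣF_x = 0: A_x − T·cos52° = 0 → A_x = 42.9615 × 0.615661 = 26.45 kN.
ΣF_y = 0: A_y + T·sin52° − 5 − 35 = 0 → A_y = 40 − 42.9615 × 0.788011 = 6.146 kN.

T = 42.96 kN, A_x = 26.45 kN, A_y = 6.146 kN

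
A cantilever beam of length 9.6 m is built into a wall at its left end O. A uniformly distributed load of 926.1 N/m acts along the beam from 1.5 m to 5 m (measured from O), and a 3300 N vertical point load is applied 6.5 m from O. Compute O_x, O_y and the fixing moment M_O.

Resultant of the distributed load: 926.1 × 3.5 = 3241.35 N at 3.25 m from O.
ΣF_x = 0: O_x = 0.
ΣF_y = 0: O_y − 926.1·3.5 − 3300 = 0 → O_y = 6541 N.
ΣM about O: M_O − (926.1·3.5)·3.25 − 3300·6.5 = 0 → M_O = 31980 N·m.

O_x = 0, O_y = 6541 N, M_O = 31980 N·m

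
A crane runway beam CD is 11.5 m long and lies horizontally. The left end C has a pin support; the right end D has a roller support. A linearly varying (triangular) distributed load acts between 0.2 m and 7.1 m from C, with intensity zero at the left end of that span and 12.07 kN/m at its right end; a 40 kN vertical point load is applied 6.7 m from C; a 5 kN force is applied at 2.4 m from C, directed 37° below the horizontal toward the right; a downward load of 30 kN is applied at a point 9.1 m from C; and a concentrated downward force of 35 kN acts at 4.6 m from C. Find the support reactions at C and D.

Resultant of the triangular load: ½ × 12.07 × 6.9 = 41.6415 kN, acting at 4.8 m from C (one-third of the span from the peak).
ΣM about C: D_y·11.5 − (½·12.07·6.9)·4.8 − 40·6.7 − 5·sin37°·2.4 − 30·9.1 − 35·4.6 = 0 → D_y = 909.101/11.5 = 79.0523 ≈ 79.05 kN.
ΣF_y = 0: C_y + 79.0523 − ½·12.07·6.9 − 40 − 5·sin37° − 30 − 35 = 0 → C_y = 70.60 kN.
ΣF_x = 0: C_x + 5·cos37° = 0 → C_x = -3.993 kN.

C_x = -3.993 kN, C_y = 70.60 kN, D_y = 79.05 kN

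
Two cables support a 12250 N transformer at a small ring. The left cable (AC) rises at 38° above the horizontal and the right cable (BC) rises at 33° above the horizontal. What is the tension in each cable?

ΣF_x = 0: −T_AC·cos38° + T_BC·cos33° = 0 → T_BC = 0.939595·T_AC.
ΣF_y = 0: T_AC·sin38° + T_BC·sin33° = 12250.
Substitute: T_AC·(0.615661 + 0.939595·0.544639) = 12250 → T_AC = 10865.7 ≈ 10870 N.
Then T_BC = 0.939595 × 10865.7 = 10210 N.

T_AC = 10870 N, T_BC = 10210 N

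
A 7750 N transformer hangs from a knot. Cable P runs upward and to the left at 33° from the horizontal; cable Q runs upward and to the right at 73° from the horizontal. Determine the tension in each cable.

T_P = 2357 N, T_Q = 6762 N

ΣF_x = 0: −T_P·cos33° + T_Q·cos73° = 0 → T_Q = 2.86851·T_P.
ΣF_y = 0: T_P·sin33° + T_Q·sin73° = 7750.
Substitute: T_P·(0.544639 + 2.86851·0.956305) = 7750 → T_P = 2357.19 ≈ 2357 N.
Then T_Q = 2.86851 × 2357.19 = 6762 N.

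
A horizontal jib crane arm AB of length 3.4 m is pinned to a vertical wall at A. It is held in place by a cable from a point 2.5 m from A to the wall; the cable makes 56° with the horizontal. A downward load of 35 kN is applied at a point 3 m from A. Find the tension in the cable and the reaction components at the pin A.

T = 50.66 kN, A_x = 28.33 kN, A_y = -7.000 kN

ΣM about A: T·sin56°·2.5 − 35·3 = 0 → T = 105/(2.5·0.829038) = 50.6611 ≈ 50.66 kN.
ΣF_x = 0: A_x − T·cos56° = 0 → A_x = 50.6611 × 0.559193 = 28.33 kN.
ΣF_y = 0: A_y + T·sin56° − 35 = 0 → A_y = 35 − 50.6611 × 0.829038 = -7.000 kN.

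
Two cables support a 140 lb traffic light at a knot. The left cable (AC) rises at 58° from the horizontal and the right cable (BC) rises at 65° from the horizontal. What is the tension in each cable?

ΣF_x = 0: −T_AC·cos58° + T_BC·cos65° = 0 → T_BC = 1.2539·T_AC.
ΣF_y = 0: T_AC·sin58° + T_BC·sin65° = 140.
Substitute: T_AC·(0.848048 + 1.2539·0.906308) = 140 → T_AC = 70.5479 ≈ 70.55 lb.
Then T_BC = 1.2539 × 70.5479 = 88.46 lb.

T_AC = 70.55 lb, T_BC = 88.46 lb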